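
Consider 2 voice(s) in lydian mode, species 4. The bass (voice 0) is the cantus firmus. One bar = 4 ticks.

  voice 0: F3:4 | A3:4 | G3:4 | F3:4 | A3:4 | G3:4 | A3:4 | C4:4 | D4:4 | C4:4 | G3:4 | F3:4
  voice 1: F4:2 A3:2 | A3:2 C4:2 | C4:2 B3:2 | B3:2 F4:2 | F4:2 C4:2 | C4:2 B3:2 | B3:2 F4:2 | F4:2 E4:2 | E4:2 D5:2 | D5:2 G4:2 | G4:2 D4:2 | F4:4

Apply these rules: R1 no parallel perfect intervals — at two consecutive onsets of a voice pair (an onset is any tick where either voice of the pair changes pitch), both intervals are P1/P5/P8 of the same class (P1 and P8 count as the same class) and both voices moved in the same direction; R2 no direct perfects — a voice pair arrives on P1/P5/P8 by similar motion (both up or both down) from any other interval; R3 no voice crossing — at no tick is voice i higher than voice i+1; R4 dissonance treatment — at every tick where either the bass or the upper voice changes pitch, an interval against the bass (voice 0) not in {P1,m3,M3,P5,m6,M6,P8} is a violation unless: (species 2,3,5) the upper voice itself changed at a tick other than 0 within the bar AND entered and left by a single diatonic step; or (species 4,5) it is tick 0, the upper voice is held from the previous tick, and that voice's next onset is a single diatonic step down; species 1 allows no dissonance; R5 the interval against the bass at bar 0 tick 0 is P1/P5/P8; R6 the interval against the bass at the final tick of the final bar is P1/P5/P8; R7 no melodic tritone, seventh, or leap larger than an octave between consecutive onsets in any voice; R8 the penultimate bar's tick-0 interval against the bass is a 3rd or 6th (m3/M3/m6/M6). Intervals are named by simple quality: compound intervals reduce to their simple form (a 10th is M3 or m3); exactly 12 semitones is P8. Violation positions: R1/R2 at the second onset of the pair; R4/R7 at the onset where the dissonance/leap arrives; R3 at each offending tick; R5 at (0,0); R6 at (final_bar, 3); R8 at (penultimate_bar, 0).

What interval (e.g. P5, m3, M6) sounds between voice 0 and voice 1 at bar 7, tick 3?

voice 0=C4 voice 1=E4 -> M3

M3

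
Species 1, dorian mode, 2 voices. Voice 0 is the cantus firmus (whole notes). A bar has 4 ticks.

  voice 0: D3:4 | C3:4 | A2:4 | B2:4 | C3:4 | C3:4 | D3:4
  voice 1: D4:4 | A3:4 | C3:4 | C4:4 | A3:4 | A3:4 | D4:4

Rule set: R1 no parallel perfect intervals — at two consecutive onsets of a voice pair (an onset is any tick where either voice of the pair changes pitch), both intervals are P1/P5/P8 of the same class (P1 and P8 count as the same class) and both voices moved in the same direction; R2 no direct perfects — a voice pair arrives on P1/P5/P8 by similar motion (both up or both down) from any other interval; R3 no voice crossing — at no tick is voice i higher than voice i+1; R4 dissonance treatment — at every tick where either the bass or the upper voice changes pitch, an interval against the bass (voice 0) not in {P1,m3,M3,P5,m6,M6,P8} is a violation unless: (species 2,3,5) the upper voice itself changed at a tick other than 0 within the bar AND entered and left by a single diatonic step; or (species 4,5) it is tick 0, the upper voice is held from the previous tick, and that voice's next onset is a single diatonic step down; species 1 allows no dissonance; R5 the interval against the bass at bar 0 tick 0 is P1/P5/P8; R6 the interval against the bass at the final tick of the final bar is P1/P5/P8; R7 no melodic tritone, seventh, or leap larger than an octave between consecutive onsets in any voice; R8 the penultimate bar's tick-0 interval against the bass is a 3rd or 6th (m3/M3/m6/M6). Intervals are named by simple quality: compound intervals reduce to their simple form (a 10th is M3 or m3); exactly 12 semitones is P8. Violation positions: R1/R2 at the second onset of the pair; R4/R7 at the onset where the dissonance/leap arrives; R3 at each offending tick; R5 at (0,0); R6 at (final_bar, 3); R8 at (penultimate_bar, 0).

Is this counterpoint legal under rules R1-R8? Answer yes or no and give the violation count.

bar 0: v0=D3 v1=D4 (P8)
bar 1: v0=C3 v1=A3 (M6)
bar 2: v0=A2 v1=C3 (m3)
bar 3: v0=B2 v1=C4 (m2)
bar 4: v0=C3 v1=A3 (M6)
bar 5: v0=C3 v1=A3 (M6)
bar 6: v0=D3 v1=D4 (P8)
  R4 @ bar3.0: B2/C4 m2 untreated
  R2 @ bar6.0: C3/A3 M6 -> D3/D4 P8 similar

No (2 violations)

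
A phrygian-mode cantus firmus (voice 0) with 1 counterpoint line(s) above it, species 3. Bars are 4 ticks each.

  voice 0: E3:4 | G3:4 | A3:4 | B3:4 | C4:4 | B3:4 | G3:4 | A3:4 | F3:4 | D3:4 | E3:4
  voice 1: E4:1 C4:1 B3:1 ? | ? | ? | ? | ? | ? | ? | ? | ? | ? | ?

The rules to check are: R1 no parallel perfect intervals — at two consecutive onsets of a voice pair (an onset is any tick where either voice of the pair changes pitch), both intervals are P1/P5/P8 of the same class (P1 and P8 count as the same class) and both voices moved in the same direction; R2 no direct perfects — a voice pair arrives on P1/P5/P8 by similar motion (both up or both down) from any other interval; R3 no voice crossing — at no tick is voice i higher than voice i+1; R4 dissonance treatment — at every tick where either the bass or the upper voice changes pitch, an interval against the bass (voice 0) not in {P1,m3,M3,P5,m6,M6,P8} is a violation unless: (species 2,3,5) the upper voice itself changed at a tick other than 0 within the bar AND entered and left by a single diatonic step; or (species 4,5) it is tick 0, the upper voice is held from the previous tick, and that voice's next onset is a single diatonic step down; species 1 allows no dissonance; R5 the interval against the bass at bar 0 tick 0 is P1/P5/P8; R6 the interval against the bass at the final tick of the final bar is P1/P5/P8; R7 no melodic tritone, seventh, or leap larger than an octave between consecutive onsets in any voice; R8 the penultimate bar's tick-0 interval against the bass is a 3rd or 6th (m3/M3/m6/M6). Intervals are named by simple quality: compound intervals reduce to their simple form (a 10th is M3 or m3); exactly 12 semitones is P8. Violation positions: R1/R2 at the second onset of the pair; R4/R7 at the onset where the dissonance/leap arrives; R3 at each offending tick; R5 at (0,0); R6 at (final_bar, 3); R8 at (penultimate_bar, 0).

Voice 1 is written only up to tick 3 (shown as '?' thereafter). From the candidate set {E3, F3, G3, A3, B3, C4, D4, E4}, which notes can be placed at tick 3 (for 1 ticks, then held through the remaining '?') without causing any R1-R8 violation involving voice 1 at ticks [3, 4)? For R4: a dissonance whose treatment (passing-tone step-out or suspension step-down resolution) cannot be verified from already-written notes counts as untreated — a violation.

E3: legal
F3: violates R4,R7
G3: legal
A3: violates R4
B3: legal
C4: legal
D4: violates R4
E4: legal

{B3, C4, E3, E4, G3}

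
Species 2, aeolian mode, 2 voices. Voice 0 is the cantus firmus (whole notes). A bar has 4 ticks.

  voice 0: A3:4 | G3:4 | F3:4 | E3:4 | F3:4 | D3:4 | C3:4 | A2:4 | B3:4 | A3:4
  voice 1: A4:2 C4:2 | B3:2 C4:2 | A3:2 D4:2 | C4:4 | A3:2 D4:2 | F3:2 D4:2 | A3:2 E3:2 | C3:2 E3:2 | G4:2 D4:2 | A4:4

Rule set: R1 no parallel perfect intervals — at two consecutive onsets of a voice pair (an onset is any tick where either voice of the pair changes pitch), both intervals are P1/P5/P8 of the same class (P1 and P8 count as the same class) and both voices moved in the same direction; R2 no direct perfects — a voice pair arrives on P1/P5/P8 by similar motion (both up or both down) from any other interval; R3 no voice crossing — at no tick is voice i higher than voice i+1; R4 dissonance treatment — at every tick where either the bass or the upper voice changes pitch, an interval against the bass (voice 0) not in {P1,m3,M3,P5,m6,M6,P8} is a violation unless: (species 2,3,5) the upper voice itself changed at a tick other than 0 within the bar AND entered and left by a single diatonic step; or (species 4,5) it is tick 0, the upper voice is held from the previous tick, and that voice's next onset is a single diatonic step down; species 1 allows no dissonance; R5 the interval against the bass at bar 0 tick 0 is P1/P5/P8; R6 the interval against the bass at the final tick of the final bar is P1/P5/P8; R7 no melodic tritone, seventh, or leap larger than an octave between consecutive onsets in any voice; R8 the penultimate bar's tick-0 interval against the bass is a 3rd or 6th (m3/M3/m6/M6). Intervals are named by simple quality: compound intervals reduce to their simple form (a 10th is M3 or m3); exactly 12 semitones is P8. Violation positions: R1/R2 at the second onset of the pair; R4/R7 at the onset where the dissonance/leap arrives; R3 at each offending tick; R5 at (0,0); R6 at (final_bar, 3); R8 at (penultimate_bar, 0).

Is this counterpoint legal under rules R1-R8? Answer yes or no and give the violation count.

No (3 violations)

bar 0: v0=A3 v1=A4 (P8)
bar 1: v0=G3 v1=B3 (M3)
bar 2: v0=F3 v1=A3 (M3)
bar 3: v0=E3 v1=C4 (m6)
bar 4: v0=F3 v1=A3 (M3)
bar 5: v0=D3 v1=F3 (m3)
bar 6: v0=C3 v1=A3 (M6)
bar 7: v0=A2 v1=C3 (m3)
bar 8: v0=B3 v1=G4 (m6)
bar 9: v0=A3 v1=A4 (P8)
  R4 @ bar1.2: G3/C4 P4 untreated
  R7 @ bar8.0: A2->B3 leap 14st
  R7 @ bar8.0: E3->G4 leap 15st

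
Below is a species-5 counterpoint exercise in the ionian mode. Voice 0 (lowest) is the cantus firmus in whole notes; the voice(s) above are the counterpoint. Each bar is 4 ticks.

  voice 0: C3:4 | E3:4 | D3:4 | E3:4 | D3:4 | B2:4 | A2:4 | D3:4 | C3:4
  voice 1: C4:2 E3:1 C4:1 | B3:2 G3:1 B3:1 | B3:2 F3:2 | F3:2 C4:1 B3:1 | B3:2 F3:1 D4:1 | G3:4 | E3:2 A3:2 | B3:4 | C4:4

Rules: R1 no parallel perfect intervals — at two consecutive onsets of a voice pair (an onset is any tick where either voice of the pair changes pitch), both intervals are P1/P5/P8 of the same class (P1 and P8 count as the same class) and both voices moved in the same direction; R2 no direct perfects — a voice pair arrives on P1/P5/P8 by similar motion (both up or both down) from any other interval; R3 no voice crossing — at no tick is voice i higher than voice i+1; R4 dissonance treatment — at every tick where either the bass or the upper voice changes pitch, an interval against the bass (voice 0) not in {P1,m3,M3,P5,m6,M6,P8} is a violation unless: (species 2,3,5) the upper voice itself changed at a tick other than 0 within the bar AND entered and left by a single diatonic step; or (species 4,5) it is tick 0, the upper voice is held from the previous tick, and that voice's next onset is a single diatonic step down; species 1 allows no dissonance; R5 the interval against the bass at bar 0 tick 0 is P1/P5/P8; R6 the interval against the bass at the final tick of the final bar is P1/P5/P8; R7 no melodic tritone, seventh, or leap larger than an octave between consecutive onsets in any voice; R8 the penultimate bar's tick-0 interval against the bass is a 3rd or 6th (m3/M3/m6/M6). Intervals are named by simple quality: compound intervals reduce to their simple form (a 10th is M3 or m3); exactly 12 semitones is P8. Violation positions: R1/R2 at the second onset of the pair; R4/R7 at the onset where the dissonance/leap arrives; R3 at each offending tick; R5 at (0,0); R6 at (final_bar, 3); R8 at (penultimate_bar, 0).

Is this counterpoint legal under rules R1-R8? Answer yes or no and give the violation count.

bar 0: v0=C3 v1=C4 (P8)
bar 1: v0=E3 v1=B3 (P5)
bar 2: v0=D3 v1=B3 (M6)
bar 3: v0=E3 v1=F3 (m2)
bar 4: v0=D3 v1=B3 (M6)
bar 5: v0=B2 v1=G3 (m6)
bar 6: v0=A2 v1=E3 (P5)
bar 7: v0=D3 v1=B3 (M6)
bar 8: v0=C3 v1=C4 (P8)
  R7 @ bar2.2: B3->F3 leap 6st
  R4 @ bar3.0: E3/F3 m2 untreated
  R7 @ bar4.2: B3->F3 leap 6st
  R2 @ bar6.0: B2/G3 m6 -> A2/E3 P5 similar

No (4 violations)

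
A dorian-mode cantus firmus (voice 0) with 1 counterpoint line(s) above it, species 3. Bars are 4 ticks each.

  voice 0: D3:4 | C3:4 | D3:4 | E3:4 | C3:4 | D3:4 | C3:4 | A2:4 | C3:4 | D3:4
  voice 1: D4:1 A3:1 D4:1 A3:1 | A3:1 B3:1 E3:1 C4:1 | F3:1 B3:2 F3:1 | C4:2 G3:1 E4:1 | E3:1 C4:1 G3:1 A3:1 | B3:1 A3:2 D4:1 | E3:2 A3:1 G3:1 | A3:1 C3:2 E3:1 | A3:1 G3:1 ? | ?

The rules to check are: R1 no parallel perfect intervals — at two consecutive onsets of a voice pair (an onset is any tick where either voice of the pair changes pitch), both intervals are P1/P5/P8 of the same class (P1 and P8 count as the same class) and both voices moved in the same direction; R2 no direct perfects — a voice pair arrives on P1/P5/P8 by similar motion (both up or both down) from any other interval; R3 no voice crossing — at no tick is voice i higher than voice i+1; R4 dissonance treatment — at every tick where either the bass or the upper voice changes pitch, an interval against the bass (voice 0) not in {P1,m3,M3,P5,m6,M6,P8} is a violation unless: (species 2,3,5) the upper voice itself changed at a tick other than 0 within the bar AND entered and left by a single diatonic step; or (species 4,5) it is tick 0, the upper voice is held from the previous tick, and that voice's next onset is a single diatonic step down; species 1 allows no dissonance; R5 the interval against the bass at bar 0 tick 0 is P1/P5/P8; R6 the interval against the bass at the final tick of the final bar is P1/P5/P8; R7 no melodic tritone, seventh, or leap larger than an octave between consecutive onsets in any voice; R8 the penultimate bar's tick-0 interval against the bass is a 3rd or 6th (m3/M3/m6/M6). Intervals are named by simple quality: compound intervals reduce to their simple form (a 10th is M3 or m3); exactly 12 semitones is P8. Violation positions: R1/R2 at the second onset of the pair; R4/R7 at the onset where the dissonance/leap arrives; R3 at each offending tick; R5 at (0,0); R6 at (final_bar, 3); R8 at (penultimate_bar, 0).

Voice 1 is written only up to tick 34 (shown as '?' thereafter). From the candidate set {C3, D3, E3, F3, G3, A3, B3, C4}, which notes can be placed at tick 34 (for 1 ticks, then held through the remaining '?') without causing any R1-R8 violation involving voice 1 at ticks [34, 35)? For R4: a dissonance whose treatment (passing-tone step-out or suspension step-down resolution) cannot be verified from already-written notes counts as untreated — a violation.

{A3, C3, C4, E3, G3}

C3: legal
D3: violates R4
E3: legal
F3: violates R4
G3: legal
A3: legal
B3: violates R4
C4: legal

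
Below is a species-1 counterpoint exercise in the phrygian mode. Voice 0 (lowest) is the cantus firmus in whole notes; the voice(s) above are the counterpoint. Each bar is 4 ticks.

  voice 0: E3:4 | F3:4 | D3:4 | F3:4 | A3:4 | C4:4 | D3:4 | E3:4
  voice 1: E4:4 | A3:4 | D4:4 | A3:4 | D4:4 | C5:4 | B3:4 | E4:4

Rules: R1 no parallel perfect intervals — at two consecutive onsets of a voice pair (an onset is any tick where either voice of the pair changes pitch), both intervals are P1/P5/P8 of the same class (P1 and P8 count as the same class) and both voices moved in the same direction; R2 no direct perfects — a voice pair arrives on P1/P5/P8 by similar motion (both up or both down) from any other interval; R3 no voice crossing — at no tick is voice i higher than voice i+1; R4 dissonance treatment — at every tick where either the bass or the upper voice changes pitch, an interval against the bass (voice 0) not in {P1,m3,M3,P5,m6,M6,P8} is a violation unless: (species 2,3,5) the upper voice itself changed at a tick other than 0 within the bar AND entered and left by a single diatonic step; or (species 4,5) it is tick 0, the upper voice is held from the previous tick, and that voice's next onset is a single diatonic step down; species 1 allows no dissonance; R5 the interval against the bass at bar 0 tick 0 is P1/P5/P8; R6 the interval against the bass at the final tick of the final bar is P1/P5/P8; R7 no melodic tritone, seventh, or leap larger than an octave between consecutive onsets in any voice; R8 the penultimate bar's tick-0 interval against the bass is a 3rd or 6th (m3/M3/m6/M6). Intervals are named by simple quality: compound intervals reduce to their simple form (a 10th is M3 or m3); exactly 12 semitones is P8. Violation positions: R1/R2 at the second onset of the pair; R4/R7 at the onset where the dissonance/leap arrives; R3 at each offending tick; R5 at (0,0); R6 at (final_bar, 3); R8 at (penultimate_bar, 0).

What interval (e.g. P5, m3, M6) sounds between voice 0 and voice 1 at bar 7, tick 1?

P8

voice 0=E3 voice 1=E4 -> P8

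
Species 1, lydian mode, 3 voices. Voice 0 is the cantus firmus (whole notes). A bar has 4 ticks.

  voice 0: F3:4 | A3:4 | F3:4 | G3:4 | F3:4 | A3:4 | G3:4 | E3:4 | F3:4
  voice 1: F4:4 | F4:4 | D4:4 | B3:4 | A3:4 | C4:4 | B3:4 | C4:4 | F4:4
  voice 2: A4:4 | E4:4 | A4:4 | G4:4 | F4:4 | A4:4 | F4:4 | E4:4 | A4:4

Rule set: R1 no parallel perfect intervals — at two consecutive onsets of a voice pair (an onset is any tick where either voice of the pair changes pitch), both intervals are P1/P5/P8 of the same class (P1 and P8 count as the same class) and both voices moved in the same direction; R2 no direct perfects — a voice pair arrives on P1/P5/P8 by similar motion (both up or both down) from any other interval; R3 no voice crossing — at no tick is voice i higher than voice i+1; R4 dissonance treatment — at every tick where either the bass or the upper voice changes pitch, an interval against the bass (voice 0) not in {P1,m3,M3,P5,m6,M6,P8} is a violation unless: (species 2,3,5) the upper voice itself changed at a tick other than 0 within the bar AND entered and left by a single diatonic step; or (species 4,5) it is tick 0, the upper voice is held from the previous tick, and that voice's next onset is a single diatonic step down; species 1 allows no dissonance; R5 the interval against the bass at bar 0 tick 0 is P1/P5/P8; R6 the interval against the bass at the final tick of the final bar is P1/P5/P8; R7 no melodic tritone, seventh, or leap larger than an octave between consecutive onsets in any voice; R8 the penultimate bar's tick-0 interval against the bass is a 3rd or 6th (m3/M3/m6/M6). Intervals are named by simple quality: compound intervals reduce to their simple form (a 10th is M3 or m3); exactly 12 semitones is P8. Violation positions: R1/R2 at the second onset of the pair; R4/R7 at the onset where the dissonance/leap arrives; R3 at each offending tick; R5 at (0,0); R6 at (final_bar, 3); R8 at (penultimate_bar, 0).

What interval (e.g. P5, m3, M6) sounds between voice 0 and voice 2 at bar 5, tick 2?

P8

voice 0=A3 voice 2=A4 -> P8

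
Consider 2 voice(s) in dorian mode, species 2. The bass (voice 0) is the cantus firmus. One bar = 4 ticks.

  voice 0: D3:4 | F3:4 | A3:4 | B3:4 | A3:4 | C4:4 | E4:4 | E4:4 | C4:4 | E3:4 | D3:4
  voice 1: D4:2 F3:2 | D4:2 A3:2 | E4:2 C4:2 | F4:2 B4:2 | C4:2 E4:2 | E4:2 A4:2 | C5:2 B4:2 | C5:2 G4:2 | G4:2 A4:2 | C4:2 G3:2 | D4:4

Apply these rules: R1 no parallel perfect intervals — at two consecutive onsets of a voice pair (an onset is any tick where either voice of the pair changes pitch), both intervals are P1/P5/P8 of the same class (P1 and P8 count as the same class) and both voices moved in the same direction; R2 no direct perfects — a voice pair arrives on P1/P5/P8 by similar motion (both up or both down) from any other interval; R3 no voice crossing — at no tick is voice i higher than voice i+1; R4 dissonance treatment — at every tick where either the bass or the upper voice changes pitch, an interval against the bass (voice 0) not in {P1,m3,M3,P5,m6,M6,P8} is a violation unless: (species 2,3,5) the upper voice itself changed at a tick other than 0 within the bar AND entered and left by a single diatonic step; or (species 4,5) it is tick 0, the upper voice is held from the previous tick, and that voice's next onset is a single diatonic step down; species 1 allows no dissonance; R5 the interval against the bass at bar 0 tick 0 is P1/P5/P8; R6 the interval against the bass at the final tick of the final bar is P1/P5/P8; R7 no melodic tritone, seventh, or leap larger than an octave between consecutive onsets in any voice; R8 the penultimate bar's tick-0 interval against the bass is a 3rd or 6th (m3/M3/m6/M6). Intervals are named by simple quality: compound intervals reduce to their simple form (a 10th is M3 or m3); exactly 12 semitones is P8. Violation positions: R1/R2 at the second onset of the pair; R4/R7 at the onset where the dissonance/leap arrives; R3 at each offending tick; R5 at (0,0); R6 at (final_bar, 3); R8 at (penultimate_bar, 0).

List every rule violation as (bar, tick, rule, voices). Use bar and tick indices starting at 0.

bar 0: v0=D3 v1=D4 downbeat P8
bar 1: v0=F3 v1=D4 downbeat M6
bar 2: v0=A3 v1=E4 downbeat P5
bar 3: v0=B3 v1=F4 downbeat TT
bar 4: v0=A3 v1=C4 downbeat m3
bar 5: v0=C4 v1=E4 downbeat M3
bar 6: v0=E4 v1=C5 downbeat m6
bar 7: v0=E4 v1=C5 downbeat m6
bar 8: v0=C4 v1=G4 downbeat P5
bar 9: v0=E3 v1=C4 downbeat m6
bar 10: v0=D3 v1=D4 downbeat P8
  -> R2 @ bar 2 tick 0 v(0, 1): F3/A3 M3 -> A3/E4 P5 similar
  -> R4 @ bar 3 tick 0 v(0, 1): B3/F4 TT untreated
  -> R7 @ bar 3 tick 2 v(1,): F4->B4 leap 6st
  -> R7 @ bar 4 tick 0 v(1,): B4->C4 leap 11st

(2, 0, R2, (0, 1))
(3, 0, R4, (0, 1))
(3, 2, R7, (1,))
(4, 0, R7, (1,))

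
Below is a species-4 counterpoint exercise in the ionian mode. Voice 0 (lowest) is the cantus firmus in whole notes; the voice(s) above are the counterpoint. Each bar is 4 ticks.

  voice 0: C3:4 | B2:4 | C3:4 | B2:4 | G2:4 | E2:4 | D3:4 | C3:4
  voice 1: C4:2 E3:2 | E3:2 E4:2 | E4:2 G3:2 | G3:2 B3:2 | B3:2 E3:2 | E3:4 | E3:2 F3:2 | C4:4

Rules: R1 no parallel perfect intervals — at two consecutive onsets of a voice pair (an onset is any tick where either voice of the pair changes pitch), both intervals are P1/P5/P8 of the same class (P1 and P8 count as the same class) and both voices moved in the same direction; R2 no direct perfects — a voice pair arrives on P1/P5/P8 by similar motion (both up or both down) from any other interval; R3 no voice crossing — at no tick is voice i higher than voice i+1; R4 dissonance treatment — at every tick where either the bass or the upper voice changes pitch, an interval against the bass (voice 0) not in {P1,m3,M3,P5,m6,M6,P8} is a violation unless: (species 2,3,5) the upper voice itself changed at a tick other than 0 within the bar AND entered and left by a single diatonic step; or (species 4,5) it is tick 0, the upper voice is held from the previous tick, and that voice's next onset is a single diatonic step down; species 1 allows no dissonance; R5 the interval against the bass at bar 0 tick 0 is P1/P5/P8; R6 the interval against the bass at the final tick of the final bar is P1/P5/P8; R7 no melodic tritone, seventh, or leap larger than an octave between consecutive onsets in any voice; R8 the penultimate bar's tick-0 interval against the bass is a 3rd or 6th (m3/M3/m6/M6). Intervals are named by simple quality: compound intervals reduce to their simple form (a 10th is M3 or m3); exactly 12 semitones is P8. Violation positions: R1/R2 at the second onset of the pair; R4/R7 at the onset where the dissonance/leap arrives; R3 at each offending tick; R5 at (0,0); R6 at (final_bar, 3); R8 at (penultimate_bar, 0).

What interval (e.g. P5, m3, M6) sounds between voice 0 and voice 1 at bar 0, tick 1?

P8

voice 0=C3 voice 1=C4 -> P8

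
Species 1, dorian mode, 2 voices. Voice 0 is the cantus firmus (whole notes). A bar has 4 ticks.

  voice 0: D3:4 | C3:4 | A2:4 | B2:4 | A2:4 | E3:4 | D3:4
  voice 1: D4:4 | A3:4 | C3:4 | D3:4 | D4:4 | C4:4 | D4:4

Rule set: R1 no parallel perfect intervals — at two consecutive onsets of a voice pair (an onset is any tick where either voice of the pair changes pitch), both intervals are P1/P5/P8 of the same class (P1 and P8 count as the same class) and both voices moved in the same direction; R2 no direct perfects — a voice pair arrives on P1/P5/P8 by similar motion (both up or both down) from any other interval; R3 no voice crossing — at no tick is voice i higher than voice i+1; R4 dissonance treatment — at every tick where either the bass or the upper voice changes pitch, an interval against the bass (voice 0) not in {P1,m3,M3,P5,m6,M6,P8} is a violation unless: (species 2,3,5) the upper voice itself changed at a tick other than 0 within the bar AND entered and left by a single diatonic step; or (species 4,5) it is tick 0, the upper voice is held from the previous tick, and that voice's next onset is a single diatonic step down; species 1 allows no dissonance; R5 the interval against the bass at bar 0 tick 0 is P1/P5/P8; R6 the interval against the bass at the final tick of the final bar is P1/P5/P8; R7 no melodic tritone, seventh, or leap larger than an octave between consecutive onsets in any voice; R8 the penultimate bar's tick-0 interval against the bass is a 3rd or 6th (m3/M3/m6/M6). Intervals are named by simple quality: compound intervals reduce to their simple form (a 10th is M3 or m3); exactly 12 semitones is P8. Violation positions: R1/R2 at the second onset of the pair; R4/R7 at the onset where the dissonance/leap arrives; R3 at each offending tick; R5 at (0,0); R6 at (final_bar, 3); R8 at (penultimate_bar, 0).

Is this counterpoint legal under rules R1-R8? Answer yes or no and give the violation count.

bar 0: v0=D3 v1=D4 (P8)
bar 1: v0=C3 v1=A3 (M6)
bar 2: v0=A2 v1=C3 (m3)
bar 3: v0=B2 v1=D3 (m3)
bar 4: v0=A2 v1=D4 (P4)
bar 5: v0=E3 v1=C4 (m6)
bar 6: v0=D3 v1=D4 (P8)
  R4 @ bar4.0: A2/D4 P4 untreated

No (1 violations)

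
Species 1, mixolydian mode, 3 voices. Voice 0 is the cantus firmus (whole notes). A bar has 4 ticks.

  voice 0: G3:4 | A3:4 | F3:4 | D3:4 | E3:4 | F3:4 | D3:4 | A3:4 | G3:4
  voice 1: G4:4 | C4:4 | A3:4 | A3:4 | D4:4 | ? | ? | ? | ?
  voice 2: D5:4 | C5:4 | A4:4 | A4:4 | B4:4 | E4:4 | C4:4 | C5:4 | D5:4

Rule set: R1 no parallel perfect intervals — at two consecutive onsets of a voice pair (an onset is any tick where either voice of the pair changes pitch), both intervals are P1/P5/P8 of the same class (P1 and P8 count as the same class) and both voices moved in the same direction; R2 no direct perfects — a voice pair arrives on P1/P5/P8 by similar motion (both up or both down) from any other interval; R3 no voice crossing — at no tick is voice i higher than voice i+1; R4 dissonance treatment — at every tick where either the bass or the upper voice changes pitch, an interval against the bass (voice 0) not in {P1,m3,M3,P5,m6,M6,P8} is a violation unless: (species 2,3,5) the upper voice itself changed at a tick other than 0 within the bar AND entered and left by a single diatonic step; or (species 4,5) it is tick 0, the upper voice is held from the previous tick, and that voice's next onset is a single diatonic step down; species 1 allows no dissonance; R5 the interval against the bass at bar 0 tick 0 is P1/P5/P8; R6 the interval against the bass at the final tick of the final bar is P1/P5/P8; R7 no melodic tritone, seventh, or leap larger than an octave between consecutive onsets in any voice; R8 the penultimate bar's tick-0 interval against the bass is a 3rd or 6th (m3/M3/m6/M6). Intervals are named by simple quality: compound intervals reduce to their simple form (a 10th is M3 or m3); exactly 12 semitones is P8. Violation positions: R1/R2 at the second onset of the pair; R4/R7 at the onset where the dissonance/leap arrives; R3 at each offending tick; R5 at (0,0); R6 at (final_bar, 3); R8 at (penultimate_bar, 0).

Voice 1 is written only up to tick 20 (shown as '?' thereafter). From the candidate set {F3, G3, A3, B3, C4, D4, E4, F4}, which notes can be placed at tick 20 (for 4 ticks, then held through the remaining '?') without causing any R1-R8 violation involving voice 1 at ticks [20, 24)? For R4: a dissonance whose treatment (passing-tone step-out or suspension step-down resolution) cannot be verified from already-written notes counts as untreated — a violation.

F3: legal
G3: violates R4
A3: violates R2
B3: violates R4
C4: legal
D4: legal
E4: violates R4
F4: violates R2,R3

{C4, D4, F3}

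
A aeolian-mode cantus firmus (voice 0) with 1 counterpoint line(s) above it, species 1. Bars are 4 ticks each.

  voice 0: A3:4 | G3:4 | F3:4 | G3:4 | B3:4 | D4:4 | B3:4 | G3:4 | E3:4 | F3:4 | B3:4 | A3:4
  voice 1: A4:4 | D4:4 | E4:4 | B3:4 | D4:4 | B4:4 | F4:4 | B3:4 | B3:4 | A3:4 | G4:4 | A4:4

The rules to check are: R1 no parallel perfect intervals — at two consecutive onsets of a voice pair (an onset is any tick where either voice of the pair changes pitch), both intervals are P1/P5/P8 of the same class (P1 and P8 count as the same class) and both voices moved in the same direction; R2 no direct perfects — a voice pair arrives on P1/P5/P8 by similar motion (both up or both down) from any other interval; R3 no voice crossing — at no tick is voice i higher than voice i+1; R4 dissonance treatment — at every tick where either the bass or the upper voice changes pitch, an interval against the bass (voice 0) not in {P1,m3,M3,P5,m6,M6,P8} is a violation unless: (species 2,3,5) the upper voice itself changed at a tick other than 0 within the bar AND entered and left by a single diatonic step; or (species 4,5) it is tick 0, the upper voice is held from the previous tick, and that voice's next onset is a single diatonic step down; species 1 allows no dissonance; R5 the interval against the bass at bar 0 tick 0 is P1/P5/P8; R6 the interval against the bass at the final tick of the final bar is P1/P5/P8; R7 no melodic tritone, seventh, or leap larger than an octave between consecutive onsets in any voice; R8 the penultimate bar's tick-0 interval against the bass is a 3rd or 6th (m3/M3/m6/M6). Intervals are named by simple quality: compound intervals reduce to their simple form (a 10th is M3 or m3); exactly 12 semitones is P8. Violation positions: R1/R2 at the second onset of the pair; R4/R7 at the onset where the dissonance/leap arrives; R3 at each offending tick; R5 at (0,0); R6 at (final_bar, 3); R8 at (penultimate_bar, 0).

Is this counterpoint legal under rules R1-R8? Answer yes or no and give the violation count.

bar 0: v0=A3 v1=A4 (P8)
bar 1: v0=G3 v1=D4 (P5)
bar 2: v0=F3 v1=E4 (M7)
bar 3: v0=G3 v1=B3 (M3)
bar 4: v0=B3 v1=D4 (m3)
bar 5: v0=D4 v1=B4 (M6)
bar 6: v0=B3 v1=F4 (TT)
bar 7: v0=G3 v1=B3 (M3)
bar 8: v0=E3 v1=B3 (P5)
bar 9: v0=F3 v1=A3 (M3)
bar 10: v0=B3 v1=G4 (m6)
bar 11: v0=A3 v1=A4 (P8)
  R2 @ bar1.0: A3/A4 P8 -> G3/D4 P5 similar
  R4 @ bar2.0: F3/E4 M7 untreated
  R4 @ bar6.0: B3/F4 TT untreated
  R7 @ bar6.0: B4->F4 leap 6st
  R7 @ bar7.0: F4->B3 leap 6st
  R7 @ bar10.0: F3->B3 leap 6st
  R7 @ bar10.0: A3->G4 leap 10st

No (7 violations)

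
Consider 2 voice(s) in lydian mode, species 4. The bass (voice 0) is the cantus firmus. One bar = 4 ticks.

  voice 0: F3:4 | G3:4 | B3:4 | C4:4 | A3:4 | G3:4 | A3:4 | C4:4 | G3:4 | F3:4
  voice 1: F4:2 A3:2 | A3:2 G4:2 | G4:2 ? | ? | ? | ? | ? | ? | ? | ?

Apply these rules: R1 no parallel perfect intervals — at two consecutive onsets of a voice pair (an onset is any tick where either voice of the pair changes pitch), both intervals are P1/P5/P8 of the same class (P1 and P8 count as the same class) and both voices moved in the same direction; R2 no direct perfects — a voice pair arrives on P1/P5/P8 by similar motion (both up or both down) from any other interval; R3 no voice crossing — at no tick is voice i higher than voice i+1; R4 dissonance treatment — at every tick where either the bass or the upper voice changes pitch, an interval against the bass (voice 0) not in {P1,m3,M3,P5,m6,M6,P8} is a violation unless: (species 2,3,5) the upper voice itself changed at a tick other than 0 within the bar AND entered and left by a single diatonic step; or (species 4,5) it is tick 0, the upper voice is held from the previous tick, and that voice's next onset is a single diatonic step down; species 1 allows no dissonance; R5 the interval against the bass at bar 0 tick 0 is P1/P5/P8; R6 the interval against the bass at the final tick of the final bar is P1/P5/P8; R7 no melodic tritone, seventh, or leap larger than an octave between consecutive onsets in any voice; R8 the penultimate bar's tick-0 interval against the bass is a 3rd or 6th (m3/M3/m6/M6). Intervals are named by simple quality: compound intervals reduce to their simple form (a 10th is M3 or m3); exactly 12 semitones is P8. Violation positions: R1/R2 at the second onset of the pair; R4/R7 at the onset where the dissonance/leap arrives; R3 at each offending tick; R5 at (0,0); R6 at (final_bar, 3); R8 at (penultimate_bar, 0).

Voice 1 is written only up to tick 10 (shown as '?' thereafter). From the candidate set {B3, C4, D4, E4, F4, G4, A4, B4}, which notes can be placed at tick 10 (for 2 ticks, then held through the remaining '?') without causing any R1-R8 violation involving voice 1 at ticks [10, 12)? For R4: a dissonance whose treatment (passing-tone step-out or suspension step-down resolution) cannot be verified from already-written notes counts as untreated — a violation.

B3: legal
C4: violates R4
D4: legal
E4: violates R4
F4: violates R4
G4: legal
A4: violates R4
B4: legal

{B3, B4, D4, G4}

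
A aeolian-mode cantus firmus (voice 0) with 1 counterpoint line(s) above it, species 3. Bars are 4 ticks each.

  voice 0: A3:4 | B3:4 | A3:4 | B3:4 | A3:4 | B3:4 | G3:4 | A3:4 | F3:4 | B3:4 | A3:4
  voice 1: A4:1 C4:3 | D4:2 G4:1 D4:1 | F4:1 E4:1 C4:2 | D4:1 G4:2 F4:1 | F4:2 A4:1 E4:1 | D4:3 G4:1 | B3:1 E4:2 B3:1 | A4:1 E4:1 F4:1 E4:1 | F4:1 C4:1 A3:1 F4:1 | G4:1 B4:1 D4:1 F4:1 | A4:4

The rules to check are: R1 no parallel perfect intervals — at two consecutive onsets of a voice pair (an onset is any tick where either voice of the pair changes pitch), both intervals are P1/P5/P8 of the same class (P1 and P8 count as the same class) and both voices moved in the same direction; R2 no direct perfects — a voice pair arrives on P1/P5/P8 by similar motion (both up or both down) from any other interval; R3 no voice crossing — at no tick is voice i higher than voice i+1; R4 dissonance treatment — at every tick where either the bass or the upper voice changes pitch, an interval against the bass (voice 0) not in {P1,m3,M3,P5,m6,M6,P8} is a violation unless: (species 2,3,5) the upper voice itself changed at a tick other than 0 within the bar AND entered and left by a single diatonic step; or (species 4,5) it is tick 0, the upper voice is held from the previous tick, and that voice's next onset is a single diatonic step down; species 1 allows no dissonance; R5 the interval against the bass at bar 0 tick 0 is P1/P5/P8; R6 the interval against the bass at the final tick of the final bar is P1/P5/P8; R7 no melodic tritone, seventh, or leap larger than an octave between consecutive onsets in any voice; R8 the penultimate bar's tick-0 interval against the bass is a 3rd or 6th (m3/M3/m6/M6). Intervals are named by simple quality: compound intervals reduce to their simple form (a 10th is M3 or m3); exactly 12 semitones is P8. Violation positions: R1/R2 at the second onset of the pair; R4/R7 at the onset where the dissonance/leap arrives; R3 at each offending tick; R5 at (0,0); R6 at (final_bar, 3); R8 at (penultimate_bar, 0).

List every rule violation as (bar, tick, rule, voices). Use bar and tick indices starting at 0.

(3, 3, R4, (0, 1))
(7, 0, R2, (0, 1))
(7, 0, R7, (1,))
(9, 0, R7, (0,))
(9, 3, R4, (0, 1))

bar 0: v0=A3 v1=A4 downbeat P8
bar 1: v0=B3 v1=D4 downbeat m3
bar 2: v0=A3 v1=F4 downbeat m6
bar 3: v0=B3 v1=D4 downbeat m3
bar 4: v0=A3 v1=F4 downbeat m6
bar 5: v0=B3 v1=D4 downbeat m3
bar 6: v0=G3 v1=B3 downbeat M3
bar 7: v0=A3 v1=A4 downbeat P8
bar 8: v0=F3 v1=F4 downbeat P8
bar 9: v0=B3 v1=G4 downbeat m6
bar 10: v0=A3 v1=A4 downbeat P8
  -> R4 @ bar 3 tick 3 v(0, 1): B3/F4 TT untreated
  -> R2 @ bar 7 tick 0 v(0, 1): G3/B3 M3 -> A3/A4 P8 similar
  -> R7 @ bar 7 tick 0 v(1,): B3->A4 leap 10st
  -> R7 @ bar 9 tick 0 v(0,): F3->B3 leap 6st
  -> R4 @ bar 9 tick 3 v(0, 1): B3/F4 TT untreated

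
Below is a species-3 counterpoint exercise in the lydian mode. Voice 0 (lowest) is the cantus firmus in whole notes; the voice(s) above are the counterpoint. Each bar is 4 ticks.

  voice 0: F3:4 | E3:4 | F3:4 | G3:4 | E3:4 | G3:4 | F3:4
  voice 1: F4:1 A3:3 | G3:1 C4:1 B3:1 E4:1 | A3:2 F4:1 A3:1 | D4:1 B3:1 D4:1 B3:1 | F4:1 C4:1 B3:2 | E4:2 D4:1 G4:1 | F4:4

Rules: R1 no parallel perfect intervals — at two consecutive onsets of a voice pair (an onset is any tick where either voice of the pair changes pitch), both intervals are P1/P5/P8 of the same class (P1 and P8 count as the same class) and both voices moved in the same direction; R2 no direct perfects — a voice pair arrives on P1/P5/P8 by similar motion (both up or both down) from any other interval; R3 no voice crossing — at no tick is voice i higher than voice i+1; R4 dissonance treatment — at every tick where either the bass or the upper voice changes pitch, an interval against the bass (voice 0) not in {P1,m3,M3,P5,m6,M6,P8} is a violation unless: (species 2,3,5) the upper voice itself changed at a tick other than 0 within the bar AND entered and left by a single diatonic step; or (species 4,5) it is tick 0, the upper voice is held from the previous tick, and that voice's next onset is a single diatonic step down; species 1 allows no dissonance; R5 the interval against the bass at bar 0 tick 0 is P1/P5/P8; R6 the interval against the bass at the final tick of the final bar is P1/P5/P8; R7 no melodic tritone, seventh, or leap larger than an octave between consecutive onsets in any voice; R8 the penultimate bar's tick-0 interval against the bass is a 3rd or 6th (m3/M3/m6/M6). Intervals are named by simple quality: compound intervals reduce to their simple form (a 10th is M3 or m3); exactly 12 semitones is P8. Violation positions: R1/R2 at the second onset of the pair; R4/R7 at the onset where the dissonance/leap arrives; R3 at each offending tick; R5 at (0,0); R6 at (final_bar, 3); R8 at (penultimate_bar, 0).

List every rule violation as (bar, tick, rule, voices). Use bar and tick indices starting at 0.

bar 0: v0=F3 v1=F4 downbeat P8
bar 1: v0=E3 v1=G3 downbeat m3
bar 2: v0=F3 v1=A3 downbeat M3
bar 3: v0=G3 v1=D4 downbeat P5
bar 4: v0=E3 v1=F4 downbeat m2
bar 5: v0=G3 v1=E4 downbeat M6
bar 6: v0=F3 v1=F4 downbeat P8
  -> R2 @ bar 3 tick 0 v(0, 1): F3/A3 M3 -> G3/D4 P5 similar
  -> R4 @ bar 4 tick 0 v(0, 1): E3/F4 m2 untreated
  -> R7 @ bar 4 tick 0 v(1,): B3->F4 leap 6st
  -> R1 @ bar 6 tick 0 v(0, 1): G3/G4 P8 -> F3/F4 P8 similar

(3, 0, R2, (0, 1))
(4, 0, R4, (0, 1))
(4, 0, R7, (1,))
(6, 0, R1, (0, 1))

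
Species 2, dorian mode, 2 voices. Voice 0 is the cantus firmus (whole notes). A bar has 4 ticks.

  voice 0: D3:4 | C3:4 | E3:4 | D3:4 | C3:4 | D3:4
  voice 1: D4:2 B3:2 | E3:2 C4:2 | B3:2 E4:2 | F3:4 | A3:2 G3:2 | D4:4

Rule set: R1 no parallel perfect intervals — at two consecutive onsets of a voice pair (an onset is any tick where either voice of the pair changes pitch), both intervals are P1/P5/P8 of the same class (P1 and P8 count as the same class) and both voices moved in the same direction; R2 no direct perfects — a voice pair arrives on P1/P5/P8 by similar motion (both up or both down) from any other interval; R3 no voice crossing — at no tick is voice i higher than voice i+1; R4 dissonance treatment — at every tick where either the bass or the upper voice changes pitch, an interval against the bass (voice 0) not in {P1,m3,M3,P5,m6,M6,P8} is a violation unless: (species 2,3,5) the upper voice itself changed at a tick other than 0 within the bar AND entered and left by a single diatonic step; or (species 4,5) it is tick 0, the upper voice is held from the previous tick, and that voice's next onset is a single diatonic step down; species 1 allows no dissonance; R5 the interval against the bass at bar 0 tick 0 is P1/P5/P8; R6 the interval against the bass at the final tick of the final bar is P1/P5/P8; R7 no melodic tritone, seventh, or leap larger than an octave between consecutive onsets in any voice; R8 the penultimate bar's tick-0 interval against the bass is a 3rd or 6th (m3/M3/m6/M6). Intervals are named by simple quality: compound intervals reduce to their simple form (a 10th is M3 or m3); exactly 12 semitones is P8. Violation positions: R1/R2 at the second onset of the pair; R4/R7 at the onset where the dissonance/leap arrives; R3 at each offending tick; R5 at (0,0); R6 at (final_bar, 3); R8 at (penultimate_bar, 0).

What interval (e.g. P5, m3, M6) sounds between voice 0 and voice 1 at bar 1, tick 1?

M3

voice 0=C3 voice 1=E3 -> M3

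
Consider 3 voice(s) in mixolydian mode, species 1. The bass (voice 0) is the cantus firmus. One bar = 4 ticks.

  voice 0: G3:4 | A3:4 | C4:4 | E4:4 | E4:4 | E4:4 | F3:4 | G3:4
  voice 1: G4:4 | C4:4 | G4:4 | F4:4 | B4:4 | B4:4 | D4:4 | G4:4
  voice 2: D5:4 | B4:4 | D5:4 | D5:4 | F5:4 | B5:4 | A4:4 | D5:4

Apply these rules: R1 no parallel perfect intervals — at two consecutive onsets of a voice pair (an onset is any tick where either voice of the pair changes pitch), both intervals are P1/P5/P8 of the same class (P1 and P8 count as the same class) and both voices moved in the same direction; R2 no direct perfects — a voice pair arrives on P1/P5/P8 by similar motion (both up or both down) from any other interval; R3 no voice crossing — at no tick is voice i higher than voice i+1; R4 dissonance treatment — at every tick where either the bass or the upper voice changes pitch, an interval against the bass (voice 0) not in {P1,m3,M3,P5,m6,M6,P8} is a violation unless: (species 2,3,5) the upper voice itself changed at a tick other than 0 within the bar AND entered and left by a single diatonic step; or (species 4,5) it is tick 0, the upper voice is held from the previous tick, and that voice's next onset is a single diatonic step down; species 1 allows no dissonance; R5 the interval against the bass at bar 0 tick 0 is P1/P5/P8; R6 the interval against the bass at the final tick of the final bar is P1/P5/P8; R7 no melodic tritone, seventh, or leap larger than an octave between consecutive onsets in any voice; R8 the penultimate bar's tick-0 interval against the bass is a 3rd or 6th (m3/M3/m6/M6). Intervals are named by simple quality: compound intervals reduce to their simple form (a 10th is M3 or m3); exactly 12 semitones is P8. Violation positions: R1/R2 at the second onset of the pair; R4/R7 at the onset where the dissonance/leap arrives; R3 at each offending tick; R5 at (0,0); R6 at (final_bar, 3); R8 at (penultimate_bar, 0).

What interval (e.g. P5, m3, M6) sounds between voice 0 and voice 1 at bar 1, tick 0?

m3

voice 0=A3 voice 1=C4 -> m3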